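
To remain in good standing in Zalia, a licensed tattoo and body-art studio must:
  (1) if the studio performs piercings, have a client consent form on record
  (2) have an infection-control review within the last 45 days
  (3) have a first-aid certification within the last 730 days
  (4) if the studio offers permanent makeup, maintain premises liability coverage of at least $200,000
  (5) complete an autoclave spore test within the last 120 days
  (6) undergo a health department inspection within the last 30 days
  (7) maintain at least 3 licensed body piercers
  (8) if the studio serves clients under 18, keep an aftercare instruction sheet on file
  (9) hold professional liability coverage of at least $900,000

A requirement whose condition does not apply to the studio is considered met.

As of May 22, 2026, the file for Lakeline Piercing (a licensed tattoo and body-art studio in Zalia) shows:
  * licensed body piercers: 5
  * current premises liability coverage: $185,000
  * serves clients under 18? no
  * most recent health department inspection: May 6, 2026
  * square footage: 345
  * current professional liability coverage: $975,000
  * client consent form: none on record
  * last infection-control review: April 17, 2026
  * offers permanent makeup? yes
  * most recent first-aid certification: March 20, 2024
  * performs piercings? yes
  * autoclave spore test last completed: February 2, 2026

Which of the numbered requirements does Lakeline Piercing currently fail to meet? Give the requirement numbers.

1. condition 'performs piercings' holds; client consent form absent → not met
2. infection-control review 35 days ago vs limit 45 → met
3. first-aid certification 793 days ago vs limit 730 → not met
4. condition 'offers permanent makeup' holds; premises liability coverage $185,000 < $200,000 → not met
5. autoclave spore test 109 days ago vs limit 120 → met
6. health department inspection 16 days ago vs limit 30 → met
7. licensed body piercers 5 ≥ 3 → met
8. condition 'serves clients under 18' does not hold → requirement n/a → met
9. professional liability coverage $975,000 ≥ $900,000 → met
Not met: 1, 3, 4

1, 3, 4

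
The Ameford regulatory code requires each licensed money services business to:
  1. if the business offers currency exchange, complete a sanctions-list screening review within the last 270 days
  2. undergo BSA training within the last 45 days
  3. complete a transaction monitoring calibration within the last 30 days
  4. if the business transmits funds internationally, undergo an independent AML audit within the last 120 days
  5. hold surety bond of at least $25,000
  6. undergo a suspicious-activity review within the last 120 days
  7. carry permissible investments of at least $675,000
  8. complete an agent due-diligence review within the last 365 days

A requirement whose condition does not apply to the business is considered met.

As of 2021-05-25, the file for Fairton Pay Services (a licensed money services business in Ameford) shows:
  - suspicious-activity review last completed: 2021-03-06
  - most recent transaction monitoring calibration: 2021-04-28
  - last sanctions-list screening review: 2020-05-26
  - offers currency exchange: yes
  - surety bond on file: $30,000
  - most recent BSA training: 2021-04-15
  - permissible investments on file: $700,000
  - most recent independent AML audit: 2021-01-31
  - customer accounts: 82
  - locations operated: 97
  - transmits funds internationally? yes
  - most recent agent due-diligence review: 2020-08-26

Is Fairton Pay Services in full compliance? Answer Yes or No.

1. condition 'offers currency exchange' holds; sanctions-list screening review 364 days ago vs limit 270 → not met
2. BSA training 40 days ago vs limit 45 → met
3. transaction monitoring calibration 27 days ago vs limit 30 → met
4. condition 'transmits funds internationally' holds; independent AML audit 114 days ago vs limit 120 → met
5. surety bond $30,000 ≥ $25,000 → met
6. suspicious-activity review 80 days ago vs limit 120 → met
7. permissible investments $700,000 ≥ $675,000 → met
8. agent due-diligence review 272 days ago vs limit 365 → met
Not met: 1

No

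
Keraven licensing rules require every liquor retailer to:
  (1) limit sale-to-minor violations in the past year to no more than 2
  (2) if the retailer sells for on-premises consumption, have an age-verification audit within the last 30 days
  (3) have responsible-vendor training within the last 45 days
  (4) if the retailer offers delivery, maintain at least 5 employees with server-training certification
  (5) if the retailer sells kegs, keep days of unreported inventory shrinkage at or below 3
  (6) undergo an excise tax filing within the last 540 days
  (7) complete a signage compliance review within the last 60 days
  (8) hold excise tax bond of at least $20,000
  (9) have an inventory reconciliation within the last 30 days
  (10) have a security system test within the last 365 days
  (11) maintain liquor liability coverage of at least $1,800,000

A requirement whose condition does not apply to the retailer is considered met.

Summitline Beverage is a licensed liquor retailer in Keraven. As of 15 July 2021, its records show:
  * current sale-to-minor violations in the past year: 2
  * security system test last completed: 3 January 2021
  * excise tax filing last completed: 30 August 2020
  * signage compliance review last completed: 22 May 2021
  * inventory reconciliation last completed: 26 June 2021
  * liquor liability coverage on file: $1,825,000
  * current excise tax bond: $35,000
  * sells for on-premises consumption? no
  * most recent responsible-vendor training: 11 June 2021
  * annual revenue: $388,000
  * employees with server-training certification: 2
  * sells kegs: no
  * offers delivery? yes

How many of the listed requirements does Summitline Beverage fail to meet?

1

1. sale-to-minor violations in the past year 2 ≤ 2 → met
2. condition 'sells for on-premises consumption' does not hold → requirement n/a → met
3. responsible-vendor training 34 days ago vs limit 45 → met
4. condition 'offers delivery' holds; employees with server-training certification 2 < 5 → not met
5. condition 'sells kegs' does not hold → requirement n/a → met
6. excise tax filing 319 days ago vs limit 540 → met
7. signage compliance review 54 days ago vs limit 60 → met
8. excise tax bond $35,000 ≥ $20,000 → met
9. inventory reconciliation 19 days ago vs limit 30 → met
10. security system test 193 days ago vs limit 365 → met
11. liquor liability coverage $1,825,000 ≥ $1,800,000 → met
Not met: 1 of 11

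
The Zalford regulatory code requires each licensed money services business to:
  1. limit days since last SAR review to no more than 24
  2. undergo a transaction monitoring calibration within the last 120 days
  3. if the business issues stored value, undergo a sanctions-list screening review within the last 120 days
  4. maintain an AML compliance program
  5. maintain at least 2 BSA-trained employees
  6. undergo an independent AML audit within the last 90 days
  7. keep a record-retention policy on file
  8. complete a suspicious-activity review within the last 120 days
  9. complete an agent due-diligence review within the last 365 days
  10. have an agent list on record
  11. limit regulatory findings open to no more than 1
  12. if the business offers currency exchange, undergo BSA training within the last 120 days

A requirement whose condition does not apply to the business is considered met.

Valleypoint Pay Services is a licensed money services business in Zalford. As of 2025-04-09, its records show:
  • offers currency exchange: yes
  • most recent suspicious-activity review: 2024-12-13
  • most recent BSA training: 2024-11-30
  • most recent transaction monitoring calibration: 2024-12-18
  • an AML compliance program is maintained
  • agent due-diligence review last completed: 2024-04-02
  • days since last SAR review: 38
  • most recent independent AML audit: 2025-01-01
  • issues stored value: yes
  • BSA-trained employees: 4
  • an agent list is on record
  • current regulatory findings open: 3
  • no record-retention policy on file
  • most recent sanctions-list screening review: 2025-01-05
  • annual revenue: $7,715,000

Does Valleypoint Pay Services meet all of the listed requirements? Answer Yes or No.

No

1. days since last SAR review 38 > 24 → not met
2. transaction monitoring calibration 112 days ago vs limit 120 → met
3. condition 'issues stored value' holds; sanctions-list screening review 94 days ago vs limit 120 → met
4. AML compliance program present → met
5. BSA-trained employees 4 ≥ 2 → met
6. independent AML audit 98 days ago vs limit 90 → not met
7. record-retention policy absent → not met
8. suspicious-activity review 117 days ago vs limit 120 → met
9. agent due-diligence review 372 days ago vs limit 365 → not met
10. agent list present → met
11. regulatory findings open 3 > 1 → not met
12. condition 'offers currency exchange' holds; BSA training 130 days ago vs limit 120 → not met
Not met: 1, 6, 7, 9, 11, 12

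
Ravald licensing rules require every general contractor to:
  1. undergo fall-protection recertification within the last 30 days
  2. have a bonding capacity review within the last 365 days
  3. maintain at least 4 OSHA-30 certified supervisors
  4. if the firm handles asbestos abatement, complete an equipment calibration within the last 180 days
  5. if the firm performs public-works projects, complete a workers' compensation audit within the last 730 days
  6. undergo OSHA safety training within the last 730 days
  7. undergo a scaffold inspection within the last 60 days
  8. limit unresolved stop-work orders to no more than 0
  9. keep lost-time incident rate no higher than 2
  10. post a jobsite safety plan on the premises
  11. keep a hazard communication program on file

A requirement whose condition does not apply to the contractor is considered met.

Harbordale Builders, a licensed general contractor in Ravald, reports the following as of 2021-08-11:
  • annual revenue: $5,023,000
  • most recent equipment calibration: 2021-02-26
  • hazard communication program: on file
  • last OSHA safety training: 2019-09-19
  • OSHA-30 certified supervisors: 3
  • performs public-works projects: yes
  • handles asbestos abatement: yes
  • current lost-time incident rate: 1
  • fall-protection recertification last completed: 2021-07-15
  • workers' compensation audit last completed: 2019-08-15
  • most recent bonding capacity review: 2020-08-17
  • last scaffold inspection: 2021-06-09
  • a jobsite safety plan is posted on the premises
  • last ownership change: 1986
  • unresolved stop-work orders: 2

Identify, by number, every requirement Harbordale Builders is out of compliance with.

1. fall-protection recertification 27 days ago vs limit 30 → met
2. bonding capacity review 359 days ago vs limit 365 → met
3. OSHA-30 certified supervisors 3 < 4 → not met
4. condition 'handles asbestos abatement' holds; equipment calibration 166 days ago vs limit 180 → met
5. condition 'performs public-works projects' holds; workers' compensation audit 727 days ago vs limit 730 → met
6. OSHA safety training 692 days ago vs limit 730 → met
7. scaffold inspection 63 days ago vs limit 60 → not met
8. unresolved stop-work orders 2 > 0 → not met
9. lost-time incident rate 1 ≤ 2 → met
10. jobsite safety plan present → met
11. hazard communication program present → met
Not met: 3, 7, 8

3, 7, 8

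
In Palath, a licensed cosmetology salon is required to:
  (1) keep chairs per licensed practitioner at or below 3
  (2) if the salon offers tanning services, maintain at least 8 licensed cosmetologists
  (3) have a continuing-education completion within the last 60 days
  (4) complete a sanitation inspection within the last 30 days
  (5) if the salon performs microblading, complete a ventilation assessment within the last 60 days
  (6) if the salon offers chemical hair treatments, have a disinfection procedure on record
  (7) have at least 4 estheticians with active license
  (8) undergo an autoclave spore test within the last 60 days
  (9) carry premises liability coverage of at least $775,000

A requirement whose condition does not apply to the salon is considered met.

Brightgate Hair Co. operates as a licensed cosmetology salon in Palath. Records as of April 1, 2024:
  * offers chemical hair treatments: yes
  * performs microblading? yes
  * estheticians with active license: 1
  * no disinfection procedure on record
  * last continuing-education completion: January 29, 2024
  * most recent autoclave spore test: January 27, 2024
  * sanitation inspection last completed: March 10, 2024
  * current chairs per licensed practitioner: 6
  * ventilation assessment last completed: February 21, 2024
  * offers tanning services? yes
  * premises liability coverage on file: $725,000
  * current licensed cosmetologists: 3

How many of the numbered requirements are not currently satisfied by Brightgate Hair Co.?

1. chairs per licensed practitioner 6 > 3 → not met
2. condition 'offers tanning services' holds; licensed cosmetologists 3 < 8 → not met
3. continuing-education completion 63 days ago vs limit 60 → not met
4. sanitation inspection 22 days ago vs limit 30 → met
5. condition 'performs microblading' holds; ventilation assessment 40 days ago vs limit 60 → met
6. condition 'offers chemical hair treatments' holds; disinfection procedure absent → not met
7. estheticians with active license 1 < 4 → not met
8. autoclave spore test 65 days ago vs limit 60 → not met
9. premises liability coverage $725,000 < $775,000 → not met
Not met: 7 of 9

7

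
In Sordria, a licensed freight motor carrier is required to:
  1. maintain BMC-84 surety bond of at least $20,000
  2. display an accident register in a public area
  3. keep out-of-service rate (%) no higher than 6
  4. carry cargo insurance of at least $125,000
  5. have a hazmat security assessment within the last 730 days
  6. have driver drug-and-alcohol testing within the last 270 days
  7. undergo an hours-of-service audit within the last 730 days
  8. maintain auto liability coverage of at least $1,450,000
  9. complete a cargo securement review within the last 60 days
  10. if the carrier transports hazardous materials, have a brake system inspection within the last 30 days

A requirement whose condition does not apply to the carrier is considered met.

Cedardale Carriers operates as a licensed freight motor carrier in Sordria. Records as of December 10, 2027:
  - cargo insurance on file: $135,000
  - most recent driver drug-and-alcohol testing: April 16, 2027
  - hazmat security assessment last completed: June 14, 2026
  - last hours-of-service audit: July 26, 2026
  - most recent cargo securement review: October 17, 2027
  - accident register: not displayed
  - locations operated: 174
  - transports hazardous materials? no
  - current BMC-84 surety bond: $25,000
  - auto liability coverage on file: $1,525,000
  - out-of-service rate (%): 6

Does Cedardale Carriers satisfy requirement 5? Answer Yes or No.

5. hazmat security assessment 544 days ago vs limit 730 → met

Yes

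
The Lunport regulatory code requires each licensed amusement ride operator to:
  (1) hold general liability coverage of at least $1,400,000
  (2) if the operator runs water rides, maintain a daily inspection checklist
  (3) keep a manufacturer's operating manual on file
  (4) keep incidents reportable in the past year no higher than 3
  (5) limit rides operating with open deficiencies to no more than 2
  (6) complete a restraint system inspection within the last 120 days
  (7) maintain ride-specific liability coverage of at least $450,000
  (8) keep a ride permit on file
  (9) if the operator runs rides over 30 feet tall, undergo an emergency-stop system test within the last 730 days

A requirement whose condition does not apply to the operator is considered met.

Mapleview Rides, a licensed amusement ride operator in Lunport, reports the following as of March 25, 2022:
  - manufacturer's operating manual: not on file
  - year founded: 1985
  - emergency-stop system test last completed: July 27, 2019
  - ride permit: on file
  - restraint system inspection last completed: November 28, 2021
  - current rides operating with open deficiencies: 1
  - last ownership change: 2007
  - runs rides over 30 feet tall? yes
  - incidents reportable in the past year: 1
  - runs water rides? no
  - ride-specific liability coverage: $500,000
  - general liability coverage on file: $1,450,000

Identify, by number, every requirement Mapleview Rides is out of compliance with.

1. general liability coverage $1,450,000 ≥ $1,400,000 → met
2. condition 'runs water rides' does not hold → requirement n/a → met
3. manufacturer's operating manual absent → not met
4. incidents reportable in the past year 1 ≤ 3 → met
5. rides operating with open deficiencies 1 ≤ 2 → met
6. restraint system inspection 117 days ago vs limit 120 → met
7. ride-specific liability coverage $500,000 ≥ $450,000 → met
8. ride permit present → met
9. condition 'runs rides over 30 feet tall' holds; emergency-stop system test 972 days ago vs limit 730 → not met
Not met: 3, 9

3, 9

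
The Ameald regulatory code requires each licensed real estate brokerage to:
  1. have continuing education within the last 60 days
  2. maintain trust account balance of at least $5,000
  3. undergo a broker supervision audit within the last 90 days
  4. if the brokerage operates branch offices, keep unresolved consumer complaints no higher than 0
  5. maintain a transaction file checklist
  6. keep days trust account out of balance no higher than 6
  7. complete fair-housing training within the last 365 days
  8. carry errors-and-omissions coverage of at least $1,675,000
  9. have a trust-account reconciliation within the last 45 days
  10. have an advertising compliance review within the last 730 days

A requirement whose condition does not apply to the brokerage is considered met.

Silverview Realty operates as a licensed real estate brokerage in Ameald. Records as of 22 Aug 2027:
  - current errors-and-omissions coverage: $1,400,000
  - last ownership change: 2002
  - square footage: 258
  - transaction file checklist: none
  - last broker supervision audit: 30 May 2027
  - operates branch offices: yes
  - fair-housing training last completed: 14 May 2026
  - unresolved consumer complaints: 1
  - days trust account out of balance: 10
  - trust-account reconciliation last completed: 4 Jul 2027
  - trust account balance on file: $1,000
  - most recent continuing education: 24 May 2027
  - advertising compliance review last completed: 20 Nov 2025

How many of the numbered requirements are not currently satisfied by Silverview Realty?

1. continuing education 90 days ago vs limit 60 → not met
2. trust account balance $1,000 < $5,000 → not met
3. broker supervision audit 84 days ago vs limit 90 → met
4. condition 'operates branch offices' holds; unresolved consumer complaints 1 > 0 → not met
5. transaction file checklist absent → not met
6. days trust account out of balance 10 > 6 → not met
7. fair-housing training 465 days ago vs limit 365 → not met
8. errors-and-omissions coverage $1,400,000 < $1,675,000 → not met
9. trust-account reconciliation 49 days ago vs limit 45 → not met
10. advertising compliance review 640 days ago vs limit 730 → met
Not met: 8 of 10

8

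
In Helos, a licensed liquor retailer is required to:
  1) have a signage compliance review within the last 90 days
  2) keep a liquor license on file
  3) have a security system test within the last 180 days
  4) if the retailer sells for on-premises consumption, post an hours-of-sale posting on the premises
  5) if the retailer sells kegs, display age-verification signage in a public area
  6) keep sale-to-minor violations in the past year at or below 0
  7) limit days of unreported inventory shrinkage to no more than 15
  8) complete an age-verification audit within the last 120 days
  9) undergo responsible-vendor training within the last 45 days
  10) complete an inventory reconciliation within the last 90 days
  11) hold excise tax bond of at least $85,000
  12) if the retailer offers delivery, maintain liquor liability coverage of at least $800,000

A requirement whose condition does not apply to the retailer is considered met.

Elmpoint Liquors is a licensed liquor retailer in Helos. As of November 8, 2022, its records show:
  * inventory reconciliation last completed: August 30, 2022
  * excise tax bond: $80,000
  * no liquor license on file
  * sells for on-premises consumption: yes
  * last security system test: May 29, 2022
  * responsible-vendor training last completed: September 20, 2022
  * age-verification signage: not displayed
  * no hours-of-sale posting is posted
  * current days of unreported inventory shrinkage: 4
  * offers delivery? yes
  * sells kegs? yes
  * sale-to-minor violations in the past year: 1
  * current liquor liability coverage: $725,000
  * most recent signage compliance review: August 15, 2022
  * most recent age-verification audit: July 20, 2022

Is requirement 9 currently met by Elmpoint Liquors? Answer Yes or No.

9. responsible-vendor training 49 days ago vs limit 45 → not met

No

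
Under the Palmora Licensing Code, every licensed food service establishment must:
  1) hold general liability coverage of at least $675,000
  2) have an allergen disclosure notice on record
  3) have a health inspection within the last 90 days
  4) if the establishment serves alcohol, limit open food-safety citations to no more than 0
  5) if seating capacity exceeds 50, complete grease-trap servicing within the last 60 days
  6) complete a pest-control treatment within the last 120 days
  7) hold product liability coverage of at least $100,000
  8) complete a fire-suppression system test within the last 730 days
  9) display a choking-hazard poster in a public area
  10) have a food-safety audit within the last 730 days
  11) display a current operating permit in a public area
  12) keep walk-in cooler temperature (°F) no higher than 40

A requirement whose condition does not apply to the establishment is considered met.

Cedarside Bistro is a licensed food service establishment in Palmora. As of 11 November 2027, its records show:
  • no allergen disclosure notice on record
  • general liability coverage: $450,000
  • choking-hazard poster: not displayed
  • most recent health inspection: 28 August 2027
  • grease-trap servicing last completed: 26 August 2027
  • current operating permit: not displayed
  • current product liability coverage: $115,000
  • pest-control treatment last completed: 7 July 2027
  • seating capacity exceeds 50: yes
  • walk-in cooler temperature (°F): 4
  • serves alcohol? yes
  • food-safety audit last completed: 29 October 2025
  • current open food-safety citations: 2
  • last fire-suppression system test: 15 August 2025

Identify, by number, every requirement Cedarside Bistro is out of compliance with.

1. general liability coverage $450,000 < $675,000 → not met
2. allergen disclosure notice absent → not met
3. health inspection 75 days ago vs limit 90 → met
4. condition 'serves alcohol' holds; open food-safety citations 2 > 0 → not met
5. condition 'seating capacity exceeds 50' holds; grease-trap servicing 77 days ago vs limit 60 → not met
6. pest-control treatment 127 days ago vs limit 120 → not met
7. product liability coverage $115,000 ≥ $100,000 → met
8. fire-suppression system test 818 days ago vs limit 730 → not met
9. choking-hazard poster absent → not met
10. food-safety audit 743 days ago vs limit 730 → not met
11. current operating permit absent → not met
12. walk-in cooler temperature (°F) 4 ≤ 40 → met
Not met: 1, 2, 4, 5, 6, 8, 9, 10, 11

1, 2, 4, 5, 6, 8, 9, 10, 11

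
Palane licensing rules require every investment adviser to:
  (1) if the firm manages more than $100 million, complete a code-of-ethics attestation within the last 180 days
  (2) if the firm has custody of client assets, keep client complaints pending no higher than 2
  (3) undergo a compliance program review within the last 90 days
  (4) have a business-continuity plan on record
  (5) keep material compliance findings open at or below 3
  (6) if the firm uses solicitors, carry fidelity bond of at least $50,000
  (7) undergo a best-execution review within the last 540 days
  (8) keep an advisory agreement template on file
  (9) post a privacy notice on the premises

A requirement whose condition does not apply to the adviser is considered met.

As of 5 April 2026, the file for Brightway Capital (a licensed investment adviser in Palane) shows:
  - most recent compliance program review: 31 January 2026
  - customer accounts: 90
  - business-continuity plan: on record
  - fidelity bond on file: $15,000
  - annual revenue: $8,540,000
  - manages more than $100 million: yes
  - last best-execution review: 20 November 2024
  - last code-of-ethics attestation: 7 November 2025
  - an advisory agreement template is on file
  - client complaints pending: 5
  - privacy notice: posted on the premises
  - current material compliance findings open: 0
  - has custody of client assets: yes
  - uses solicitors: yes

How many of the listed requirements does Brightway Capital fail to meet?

1. condition 'manages more than $100 million' holds; code-of-ethics attestation 149 days ago vs limit 180 → met
2. condition 'has custody of client assets' holds; client complaints pending 5 > 2 → not met
3. compliance program review 64 days ago vs limit 90 → met
4. business-continuity plan present → met
5. material compliance findings open 0 ≤ 3 → met
6. condition 'uses solicitors' holds; fidelity bond $15,000 < $50,000 → not met
7. best-execution review 501 days ago vs limit 540 → met
8. advisory agreement template present → met
9. privacy notice present → met
Not met: 2 of 9

2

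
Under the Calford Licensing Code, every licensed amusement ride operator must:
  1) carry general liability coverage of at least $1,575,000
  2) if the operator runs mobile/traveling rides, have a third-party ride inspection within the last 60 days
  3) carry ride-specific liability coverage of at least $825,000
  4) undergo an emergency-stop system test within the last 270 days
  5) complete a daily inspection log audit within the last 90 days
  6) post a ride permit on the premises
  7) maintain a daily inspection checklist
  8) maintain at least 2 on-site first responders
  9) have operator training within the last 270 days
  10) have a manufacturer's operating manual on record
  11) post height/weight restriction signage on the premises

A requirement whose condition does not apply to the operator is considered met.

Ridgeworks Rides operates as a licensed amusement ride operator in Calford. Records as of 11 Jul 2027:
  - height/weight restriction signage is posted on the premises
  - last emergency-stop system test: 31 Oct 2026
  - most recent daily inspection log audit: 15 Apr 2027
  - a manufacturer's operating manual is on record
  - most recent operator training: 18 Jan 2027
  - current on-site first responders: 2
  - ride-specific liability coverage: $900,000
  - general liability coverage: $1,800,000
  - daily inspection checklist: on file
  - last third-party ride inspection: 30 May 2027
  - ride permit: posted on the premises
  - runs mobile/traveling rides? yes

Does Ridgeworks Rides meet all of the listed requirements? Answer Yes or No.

1. general liability coverage $1,800,000 ≥ $1,575,000 → met
2. condition 'runs mobile/traveling rides' holds; third-party ride inspection 42 days ago vs limit 60 → met
3. ride-specific liability coverage $900,000 ≥ $825,000 → met
4. emergency-stop system test 253 days ago vs limit 270 → met
5. daily inspection log audit 87 days ago vs limit 90 → met
6. ride permit present → met
7. daily inspection checklist present → met
8. on-site first responders 2 ≥ 2 → met
9. operator training 174 days ago vs limit 270 → met
10. manufacturer's operating manual present → met
11. height/weight restriction signage present → met
All met.

Yes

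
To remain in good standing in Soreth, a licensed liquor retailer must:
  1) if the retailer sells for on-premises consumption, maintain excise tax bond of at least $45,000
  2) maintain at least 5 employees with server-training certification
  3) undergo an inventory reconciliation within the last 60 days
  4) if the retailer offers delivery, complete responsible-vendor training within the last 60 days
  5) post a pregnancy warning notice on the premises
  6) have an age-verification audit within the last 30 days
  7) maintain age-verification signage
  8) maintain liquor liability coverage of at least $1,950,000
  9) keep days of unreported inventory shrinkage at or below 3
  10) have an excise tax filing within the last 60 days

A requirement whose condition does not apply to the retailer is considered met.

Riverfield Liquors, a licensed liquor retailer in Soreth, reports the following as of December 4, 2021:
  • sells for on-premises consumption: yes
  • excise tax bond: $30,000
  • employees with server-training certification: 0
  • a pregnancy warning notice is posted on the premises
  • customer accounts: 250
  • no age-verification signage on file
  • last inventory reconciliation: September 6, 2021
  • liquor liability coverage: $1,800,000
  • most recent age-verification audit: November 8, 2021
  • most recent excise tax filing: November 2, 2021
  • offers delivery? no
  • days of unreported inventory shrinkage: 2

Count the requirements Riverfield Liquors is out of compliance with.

5

1. condition 'sells for on-premises consumption' holds; excise tax bond $30,000 < $45,000 → not met
2. employees with server-training certification 0 < 5 → not met
3. inventory reconciliation 89 days ago vs limit 60 → not met
4. condition 'offers delivery' does not hold → requirement n/a → met
5. pregnancy warning notice present → met
6. age-verification audit 26 days ago vs limit 30 → met
7. age-verification signage absent → not met
8. liquor liability coverage $1,800,000 < $1,950,000 → not met
9. days of unreported inventory shrinkage 2 ≤ 3 → met
10. excise tax filing 32 days ago vs limit 60 → met
Not met: 5 of 10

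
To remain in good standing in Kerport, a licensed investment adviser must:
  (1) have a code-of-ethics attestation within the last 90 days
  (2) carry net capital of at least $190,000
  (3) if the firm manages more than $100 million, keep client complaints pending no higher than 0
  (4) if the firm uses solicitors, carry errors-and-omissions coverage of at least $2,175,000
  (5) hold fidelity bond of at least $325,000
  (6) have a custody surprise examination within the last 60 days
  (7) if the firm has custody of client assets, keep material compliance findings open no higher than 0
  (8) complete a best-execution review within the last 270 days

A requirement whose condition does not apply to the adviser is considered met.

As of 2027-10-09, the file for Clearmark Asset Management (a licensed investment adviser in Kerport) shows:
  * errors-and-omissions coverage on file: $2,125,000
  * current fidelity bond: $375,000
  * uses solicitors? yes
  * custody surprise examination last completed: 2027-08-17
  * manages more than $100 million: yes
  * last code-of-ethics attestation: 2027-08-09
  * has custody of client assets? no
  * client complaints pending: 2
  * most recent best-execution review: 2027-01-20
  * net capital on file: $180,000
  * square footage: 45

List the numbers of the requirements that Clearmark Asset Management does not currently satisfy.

1. code-of-ethics attestation 61 days ago vs limit 90 → met
2. net capital $180,000 < $190,000 → not met
3. condition 'manages more than $100 million' holds; client complaints pending 2 > 0 → not met
4. condition 'uses solicitors' holds; errors-and-omissions coverage $2,125,000 < $2,175,000 → not met
5. fidelity bond $375,000 ≥ $325,000 → met
6. custody surprise examination 53 days ago vs limit 60 → met
7. condition 'has custody of client assets' does not hold → requirement n/a → met
8. best-execution review 262 days ago vs limit 270 → met
Not met: 2, 3, 4

2, 3, 4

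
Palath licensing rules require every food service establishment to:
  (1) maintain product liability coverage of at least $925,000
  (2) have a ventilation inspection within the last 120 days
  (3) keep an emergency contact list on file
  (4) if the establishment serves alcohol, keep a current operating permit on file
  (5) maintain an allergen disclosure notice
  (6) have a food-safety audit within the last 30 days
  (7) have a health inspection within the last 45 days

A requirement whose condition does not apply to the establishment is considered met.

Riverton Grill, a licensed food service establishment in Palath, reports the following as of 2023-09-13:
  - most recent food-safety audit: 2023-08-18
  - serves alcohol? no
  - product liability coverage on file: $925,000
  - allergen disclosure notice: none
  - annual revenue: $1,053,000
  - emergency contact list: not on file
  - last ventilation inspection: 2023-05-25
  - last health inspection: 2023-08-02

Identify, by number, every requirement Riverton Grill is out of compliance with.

3, 5

1. product liability coverage $925,000 ≥ $925,000 → met
2. ventilation inspection 111 days ago vs limit 120 → met
3. emergency contact list absent → not met
4. condition 'serves alcohol' does not hold → requirement n/a → met
5. allergen disclosure notice absent → not met
6. food-safety audit 26 days ago vs limit 30 → met
7. health inspection 42 days ago vs limit 45 → met
Not met: 3, 5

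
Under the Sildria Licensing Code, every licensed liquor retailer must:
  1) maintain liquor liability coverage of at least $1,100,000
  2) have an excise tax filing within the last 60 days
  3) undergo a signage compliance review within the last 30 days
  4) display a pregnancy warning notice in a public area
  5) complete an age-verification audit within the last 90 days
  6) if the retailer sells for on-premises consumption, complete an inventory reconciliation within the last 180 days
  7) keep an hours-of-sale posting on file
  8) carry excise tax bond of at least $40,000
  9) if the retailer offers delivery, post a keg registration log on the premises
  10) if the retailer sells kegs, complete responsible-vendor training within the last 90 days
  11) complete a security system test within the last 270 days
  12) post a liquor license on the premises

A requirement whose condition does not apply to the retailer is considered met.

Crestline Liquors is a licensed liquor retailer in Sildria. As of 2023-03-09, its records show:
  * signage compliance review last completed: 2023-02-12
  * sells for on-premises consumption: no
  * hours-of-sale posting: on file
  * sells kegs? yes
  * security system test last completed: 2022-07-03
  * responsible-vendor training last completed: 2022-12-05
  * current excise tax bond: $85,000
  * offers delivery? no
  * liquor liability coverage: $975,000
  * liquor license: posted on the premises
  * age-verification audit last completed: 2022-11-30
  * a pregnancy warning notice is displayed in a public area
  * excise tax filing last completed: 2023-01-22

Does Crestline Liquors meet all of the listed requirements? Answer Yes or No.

1. liquor liability coverage $975,000 < $1,100,000 → not met
2. excise tax filing 46 days ago vs limit 60 → met
3. signage compliance review 25 days ago vs limit 30 → met
4. pregnancy warning notice present → met
5. age-verification audit 99 days ago vs limit 90 → not met
6. condition 'sells for on-premises consumption' does not hold → requirement n/a → met
7. hours-of-sale posting present → met
8. excise tax bond $85,000 ≥ $40,000 → met
9. condition 'offers delivery' does not hold → requirement n/a → met
10. condition 'sells kegs' holds; responsible-vendor training 94 days ago vs limit 90 → not met
11. security system test 249 days ago vs limit 270 → met
12. liquor license present → met
Not met: 1, 5, 10

No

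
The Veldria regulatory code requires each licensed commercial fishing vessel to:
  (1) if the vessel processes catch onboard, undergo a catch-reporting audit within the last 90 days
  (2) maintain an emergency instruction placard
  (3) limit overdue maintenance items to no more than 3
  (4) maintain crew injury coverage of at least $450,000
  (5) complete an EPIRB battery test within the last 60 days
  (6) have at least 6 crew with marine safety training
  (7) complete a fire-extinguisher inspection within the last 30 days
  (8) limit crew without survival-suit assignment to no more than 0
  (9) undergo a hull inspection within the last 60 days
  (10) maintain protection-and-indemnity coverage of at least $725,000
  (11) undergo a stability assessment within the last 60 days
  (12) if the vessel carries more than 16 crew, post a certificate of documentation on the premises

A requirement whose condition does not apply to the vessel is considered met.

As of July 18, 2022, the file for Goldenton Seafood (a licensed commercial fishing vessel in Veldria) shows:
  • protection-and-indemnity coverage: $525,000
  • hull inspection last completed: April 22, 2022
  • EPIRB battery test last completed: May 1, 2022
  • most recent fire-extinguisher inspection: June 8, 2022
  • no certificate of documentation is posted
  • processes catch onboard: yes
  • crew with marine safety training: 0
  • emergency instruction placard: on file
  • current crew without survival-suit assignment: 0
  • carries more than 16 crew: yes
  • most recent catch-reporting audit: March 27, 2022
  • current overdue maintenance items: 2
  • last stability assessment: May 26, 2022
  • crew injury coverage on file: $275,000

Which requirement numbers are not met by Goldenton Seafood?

1. condition 'processes catch onboard' holds; catch-reporting audit 113 days ago vs limit 90 → not met
2. emergency instruction placard present → met
3. overdue maintenance items 2 ≤ 3 → met
4. crew injury coverage $275,000 < $450,000 → not met
5. EPIRB battery test 78 days ago vs limit 60 → not met
6. crew with marine safety training 0 < 6 → not met
7. fire-extinguisher inspection 40 days ago vs limit 30 → not met
8. crew without survival-suit assignment 0 ≤ 0 → met
9. hull inspection 87 days ago vs limit 60 → not met
10. protection-and-indemnity coverage $525,000 < $725,000 → not met
11. stability assessment 53 days ago vs limit 60 → met
12. condition 'carries more than 16 crew' holds; certificate of documentation absent → not met
Not met: 1, 4, 5, 6, 7, 9, 10, 12

1, 4, 5, 6, 7, 9, 10, 12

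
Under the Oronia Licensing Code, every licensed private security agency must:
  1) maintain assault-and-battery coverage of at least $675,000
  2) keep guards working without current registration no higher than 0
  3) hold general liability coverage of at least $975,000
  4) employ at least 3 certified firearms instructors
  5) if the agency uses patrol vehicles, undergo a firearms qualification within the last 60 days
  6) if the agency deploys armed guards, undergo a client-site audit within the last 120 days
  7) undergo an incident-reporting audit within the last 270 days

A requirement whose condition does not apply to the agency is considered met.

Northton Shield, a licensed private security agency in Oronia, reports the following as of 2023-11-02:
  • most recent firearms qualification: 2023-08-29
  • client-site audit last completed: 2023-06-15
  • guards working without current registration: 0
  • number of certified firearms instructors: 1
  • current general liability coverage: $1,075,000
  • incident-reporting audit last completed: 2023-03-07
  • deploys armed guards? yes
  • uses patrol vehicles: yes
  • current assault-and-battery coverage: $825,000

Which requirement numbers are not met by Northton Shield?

1. assault-and-battery coverage $825,000 ≥ $675,000 → met
2. guards working without current registration 0 ≤ 0 → met
3. general liability coverage $1,075,000 ≥ $975,000 → met
4. certified firearms instructors 1 < 3 → not met
5. condition 'uses patrol vehicles' holds; firearms qualification 65 days ago vs limit 60 → not met
6. condition 'deploys armed guards' holds; client-site audit 140 days ago vs limit 120 → not met
7. incident-reporting audit 240 days ago vs limit 270 → met
Not met: 4, 5, 6

4, 5, 6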